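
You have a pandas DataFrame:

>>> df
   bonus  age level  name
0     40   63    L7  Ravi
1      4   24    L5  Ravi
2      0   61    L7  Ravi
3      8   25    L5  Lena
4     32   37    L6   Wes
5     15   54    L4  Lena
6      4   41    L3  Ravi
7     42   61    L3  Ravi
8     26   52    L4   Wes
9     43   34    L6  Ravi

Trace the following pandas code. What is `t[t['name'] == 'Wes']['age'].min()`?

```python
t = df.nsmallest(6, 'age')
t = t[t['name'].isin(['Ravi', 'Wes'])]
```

take 6 rows with smallest age:
   bonus  age level  name
1      4   24    L5  Ravi
3      8   25    L5  Lena
9     43   34    L6  Ravi
4     32   37    L6   Wes
6      4   41    L3  Ravi
8     26   52    L4   Wes
filter rows where name in ['Ravi', 'Wes']:
   bonus  age level  name
1      4   24    L5  Ravi
9     43   34    L6  Ravi
4     32   37    L6   Wes
6      4   41    L3  Ravi
8     26   52    L4   Wes
filter rows where name == 'Wes':
   bonus  age level name
4     32   37    L6  Wes
8     26   52    L4  Wes

37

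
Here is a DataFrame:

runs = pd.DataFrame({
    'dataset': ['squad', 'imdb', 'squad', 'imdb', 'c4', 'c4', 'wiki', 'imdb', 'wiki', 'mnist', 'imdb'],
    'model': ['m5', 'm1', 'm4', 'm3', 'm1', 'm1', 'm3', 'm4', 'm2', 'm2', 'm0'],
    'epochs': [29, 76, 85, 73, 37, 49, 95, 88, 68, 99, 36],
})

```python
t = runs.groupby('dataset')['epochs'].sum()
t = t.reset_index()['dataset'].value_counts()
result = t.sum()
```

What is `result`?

5

group by dataset, sum of epochs:
dataset
c4        86
imdb     273
mnist     99
squad    114
wiki     163
Name: epochs, dtype: int64
reset_index():
  dataset  epochs
0      c4      86
1    imdb     273
2   mnist      99
3   squad     114
4    wiki     163
value_counts of dataset:
dataset
c4       1
imdb     1
mnist    1
squad    1
wiki     1
Name: count, dtype: int64
Finally, sum of the resulting series = 5.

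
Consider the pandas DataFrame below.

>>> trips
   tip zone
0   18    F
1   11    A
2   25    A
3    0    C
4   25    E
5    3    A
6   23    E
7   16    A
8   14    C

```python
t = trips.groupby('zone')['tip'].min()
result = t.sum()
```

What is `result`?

44

group by zone, min of tip:
zone
A     3
C     0
E    23
F    18
Name: tip, dtype: int64
sum of the resulting series → 44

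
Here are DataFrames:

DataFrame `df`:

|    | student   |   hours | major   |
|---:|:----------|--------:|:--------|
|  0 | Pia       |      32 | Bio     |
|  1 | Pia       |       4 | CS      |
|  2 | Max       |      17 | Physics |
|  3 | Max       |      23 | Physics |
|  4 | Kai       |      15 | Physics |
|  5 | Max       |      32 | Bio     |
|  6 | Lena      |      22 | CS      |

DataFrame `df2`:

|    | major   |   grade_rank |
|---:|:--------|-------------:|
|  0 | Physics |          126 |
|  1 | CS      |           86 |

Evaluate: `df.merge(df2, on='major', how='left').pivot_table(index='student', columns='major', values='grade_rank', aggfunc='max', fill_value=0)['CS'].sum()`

172.0

merge on 'major' (how='left') → 7 rows:
  student  hours    major  grade_rank
0     Pia     32      Bio         NaN
1     Pia      4       CS        86.0
2     Max     17  Physics       126.0
3     Max     23  Physics       126.0
4     Kai     15  Physics       126.0
5     Max     32      Bio         NaN
6    Lena     22       CS        86.0
pivot: rows=student, cols=major, max(grade_rank):
major      CS  Physics
student               
Kai       0.0    126.0
Lena     86.0      0.0
Max       0.0    126.0
Pia      86.0      0.0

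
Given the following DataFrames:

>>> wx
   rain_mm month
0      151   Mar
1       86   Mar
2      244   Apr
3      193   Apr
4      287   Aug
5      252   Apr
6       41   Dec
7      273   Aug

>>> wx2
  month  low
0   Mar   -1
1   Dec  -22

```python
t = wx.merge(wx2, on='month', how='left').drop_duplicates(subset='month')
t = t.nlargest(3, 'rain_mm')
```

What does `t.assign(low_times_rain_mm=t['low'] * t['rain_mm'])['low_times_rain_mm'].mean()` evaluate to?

merge on 'month' (how='left') → 8 rows:
   rain_mm month   low
0      151   Mar  -1.0
1       86   Mar  -1.0
2      244   Apr   NaN
3      193   Apr   NaN
4      287   Aug   NaN
5      252   Apr   NaN
6       41   Dec -22.0
7      273   Aug   NaN
drop duplicate month (keep=first):
   rain_mm month   low
0      151   Mar  -1.0
2      244   Apr   NaN
4      287   Aug   NaN
6       41   Dec -22.0
take 3 rows with largest rain_mm:
   rain_mm month  low
4      287   Aug  NaN
2      244   Apr  NaN
0      151   Mar -1.0
add column low_times_rain_mm = t['low'] * t['rain_mm']:
   rain_mm month  low  low_times_rain_mm
4      287   Aug  NaN                NaN
2      244   Apr  NaN                NaN
0      151   Mar -1.0             -151.0

-151.0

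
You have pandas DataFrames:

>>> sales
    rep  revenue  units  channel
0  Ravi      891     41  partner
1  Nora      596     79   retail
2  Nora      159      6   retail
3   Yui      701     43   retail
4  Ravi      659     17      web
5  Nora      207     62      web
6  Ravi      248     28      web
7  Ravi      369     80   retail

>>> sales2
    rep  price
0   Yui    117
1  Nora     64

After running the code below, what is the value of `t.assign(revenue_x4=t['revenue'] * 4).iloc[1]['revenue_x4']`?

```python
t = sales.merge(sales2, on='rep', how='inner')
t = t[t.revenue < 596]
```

merge on 'rep' (how='inner') → 4 rows:
    rep  revenue  units channel  price
0  Nora      596     79  retail     64
1  Nora      159      6  retail     64
2   Yui      701     43  retail    117
3  Nora      207     62     web     64
filter rows where revenue < 596:
    rep  revenue  units channel  price
1  Nora      159      6  retail     64
3  Nora      207     62     web     64
add column revenue_x4 = t['revenue'] * 4:
    rep  revenue  units channel  price  revenue_x4
1  Nora      159      6  retail     64         636
3  Nora      207     62     web     64         828
The value at position 1, column 'revenue_x4' is 828.

828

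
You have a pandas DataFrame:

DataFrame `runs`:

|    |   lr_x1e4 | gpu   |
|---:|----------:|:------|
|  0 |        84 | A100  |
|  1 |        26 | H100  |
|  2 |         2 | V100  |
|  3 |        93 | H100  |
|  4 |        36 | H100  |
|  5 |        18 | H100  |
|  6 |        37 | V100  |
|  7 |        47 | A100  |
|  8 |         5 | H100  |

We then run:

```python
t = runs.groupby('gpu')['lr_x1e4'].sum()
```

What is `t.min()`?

39

group by gpu, sum of lr_x1e4:
gpu
A100    131
H100    178
V100     39
Name: lr_x1e4, dtype: int64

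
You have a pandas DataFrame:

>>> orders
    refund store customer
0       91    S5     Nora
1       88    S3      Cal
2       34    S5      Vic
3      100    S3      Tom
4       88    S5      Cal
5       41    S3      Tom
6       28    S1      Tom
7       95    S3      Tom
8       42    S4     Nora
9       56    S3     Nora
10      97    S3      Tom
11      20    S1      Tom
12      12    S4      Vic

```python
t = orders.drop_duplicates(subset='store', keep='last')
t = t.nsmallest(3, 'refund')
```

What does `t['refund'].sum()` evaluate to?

drop duplicate store (keep=last):
    refund store customer
4       88    S5      Cal
10      97    S3      Tom
11      20    S1      Tom
12      12    S4      Vic
take 3 rows with smallest refund:
    refund store customer
12      12    S4      Vic
11      20    S1      Tom
4       88    S5      Cal
Reading off the sum of column 'refund', we get 120.

120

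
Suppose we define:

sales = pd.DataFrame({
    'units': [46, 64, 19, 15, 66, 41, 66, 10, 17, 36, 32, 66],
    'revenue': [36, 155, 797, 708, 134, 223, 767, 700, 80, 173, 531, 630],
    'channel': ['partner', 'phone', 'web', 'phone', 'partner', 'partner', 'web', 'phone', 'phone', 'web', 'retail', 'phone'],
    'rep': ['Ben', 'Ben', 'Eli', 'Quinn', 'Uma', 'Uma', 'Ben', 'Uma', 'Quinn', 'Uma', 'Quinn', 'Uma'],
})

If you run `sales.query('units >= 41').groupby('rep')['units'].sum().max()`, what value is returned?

filter rows where units >= 41:
    units  revenue  channel  rep
0      46       36  partner  Ben
1      64      155    phone  Ben
4      66      134  partner  Uma
5      41      223  partner  Uma
6      66      767      web  Ben
11     66      630    phone  Uma
group by rep, sum of units:
rep
Ben    176
Uma    173
Name: units, dtype: int64
max of the resulting series → 176

176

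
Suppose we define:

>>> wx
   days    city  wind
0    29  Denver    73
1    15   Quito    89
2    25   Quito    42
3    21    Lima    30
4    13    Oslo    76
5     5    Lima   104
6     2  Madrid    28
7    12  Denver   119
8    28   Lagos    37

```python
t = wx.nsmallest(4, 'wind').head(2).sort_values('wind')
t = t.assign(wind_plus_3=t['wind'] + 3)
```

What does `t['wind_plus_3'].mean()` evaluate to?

32.0

take 4 rows with smallest wind:
   days    city  wind
6     2  Madrid    28
3    21    Lima    30
8    28   Lagos    37
2    25   Quito    42
take first 2 rows:
   days    city  wind
6     2  Madrid    28
3    21    Lima    30
sort by wind:
   days    city  wind
6     2  Madrid    28
3    21    Lima    30
add column wind_plus_3 = t['wind'] + 3:
   days    city  wind  wind_plus_3
6     2  Madrid    28           31
3    21    Lima    30           33
The mean of column 'wind_plus_3' is 32.0.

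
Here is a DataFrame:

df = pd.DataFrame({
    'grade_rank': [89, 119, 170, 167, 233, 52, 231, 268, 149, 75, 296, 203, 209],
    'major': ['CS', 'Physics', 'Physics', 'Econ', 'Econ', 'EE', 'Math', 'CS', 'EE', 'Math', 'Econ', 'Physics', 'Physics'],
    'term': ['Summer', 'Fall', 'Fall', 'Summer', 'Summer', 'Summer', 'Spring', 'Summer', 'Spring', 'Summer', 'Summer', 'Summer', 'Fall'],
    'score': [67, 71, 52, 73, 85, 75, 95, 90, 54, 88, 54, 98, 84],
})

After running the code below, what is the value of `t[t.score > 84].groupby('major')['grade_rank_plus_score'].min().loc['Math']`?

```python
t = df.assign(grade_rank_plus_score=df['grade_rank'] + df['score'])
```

163

add column grade_rank_plus_score = df['grade_rank'] + df['score']:
    grade_rank    major    term  score  grade_rank_plus_score
0           89       CS  Summer     67                    156
1          119  Physics    Fall     71                    190
2          170  Physics    Fall     52                    222
3          167     Econ  Summer     73                    240
4          233     Econ  Summer     85                    318
5           52       EE  Summer     75                    127
6          231     Math  Spring     95                    326
7          268       CS  Summer     90                    358
8          149       EE  Spring     54                    203
9           75     Math  Summer     88                    163
10         296     Econ  Summer     54                    350
11         203  Physics  Summer     98                    301
12         209  Physics    Fall     84                    293
filter rows where score > 84:
    grade_rank    major    term  score  grade_rank_plus_score
4          233     Econ  Summer     85                    318
6          231     Math  Spring     95                    326
7          268       CS  Summer     90                    358
9           75     Math  Summer     88                    163
11         203  Physics  Summer     98                    301
group by major, min of grade_rank_plus_score:
major
CS         358
Econ       318
Math       163
Physics    301
Name: grade_rank_plus_score, dtype: int64
value at index 'Math' → 163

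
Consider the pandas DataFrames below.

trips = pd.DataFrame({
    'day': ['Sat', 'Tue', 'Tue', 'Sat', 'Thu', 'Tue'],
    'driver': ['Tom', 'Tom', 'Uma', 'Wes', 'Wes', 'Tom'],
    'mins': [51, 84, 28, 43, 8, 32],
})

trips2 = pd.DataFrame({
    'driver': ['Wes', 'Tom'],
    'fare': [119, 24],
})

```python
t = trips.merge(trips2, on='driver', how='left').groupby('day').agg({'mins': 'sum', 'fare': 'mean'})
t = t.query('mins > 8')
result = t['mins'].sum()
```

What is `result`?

238

merge on 'driver' (how='left') → 6 rows:
   day driver  mins   fare
0  Sat    Tom    51   24.0
1  Tue    Tom    84   24.0
2  Tue    Uma    28    NaN
3  Sat    Wes    43  119.0
4  Thu    Wes     8  119.0
5  Tue    Tom    32   24.0
group by day: sum(mins), mean(fare):
     mins   fare
day             
Sat    94   71.5
Thu     8  119.0
Tue   144   24.0
filter rows where mins > 8:
     mins  fare
day            
Sat    94  71.5
Tue   144  24.0
Reading off the sum of column 'mins', we get 238.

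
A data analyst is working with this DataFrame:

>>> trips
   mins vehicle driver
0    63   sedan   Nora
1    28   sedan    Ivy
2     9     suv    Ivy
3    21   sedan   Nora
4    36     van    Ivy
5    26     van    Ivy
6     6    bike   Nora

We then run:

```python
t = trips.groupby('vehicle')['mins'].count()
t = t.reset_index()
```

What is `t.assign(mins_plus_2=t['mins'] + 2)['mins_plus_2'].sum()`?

15

group by vehicle, count of mins:
vehicle
bike     1
sedan    3
suv      1
van      2
Name: mins, dtype: int64
reset_index():
  vehicle  mins
0    bike     1
1   sedan     3
2     suv     1
3     van     2
add column mins_plus_2 = t['mins'] + 2:
  vehicle  mins  mins_plus_2
0    bike     1            3
1   sedan     3            5
2     suv     1            3
3     van     2            4
Finally, sum of column 'mins_plus_2' = 15.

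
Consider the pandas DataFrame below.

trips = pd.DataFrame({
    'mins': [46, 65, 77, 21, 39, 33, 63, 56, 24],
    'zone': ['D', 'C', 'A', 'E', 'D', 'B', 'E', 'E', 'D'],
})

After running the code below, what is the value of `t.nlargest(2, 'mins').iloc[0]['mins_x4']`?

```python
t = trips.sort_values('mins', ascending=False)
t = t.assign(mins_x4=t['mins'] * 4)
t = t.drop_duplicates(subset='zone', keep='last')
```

sort by mins descending:
   mins zone
2    77    A
1    65    C
6    63    E
7    56    E
0    46    D
4    39    D
5    33    B
8    24    D
3    21    E
add column mins_x4 = t['mins'] * 4:
   mins zone  mins_x4
2    77    A      308
1    65    C      260
6    63    E      252
7    56    E      224
0    46    D      184
4    39    D      156
5    33    B      132
8    24    D       96
3    21    E       84
drop duplicate zone (keep=last):
   mins zone  mins_x4
2    77    A      308
1    65    C      260
5    33    B      132
8    24    D       96
3    21    E       84
take 2 rows with largest mins:
   mins zone  mins_x4
2    77    A      308
1    65    C      260

308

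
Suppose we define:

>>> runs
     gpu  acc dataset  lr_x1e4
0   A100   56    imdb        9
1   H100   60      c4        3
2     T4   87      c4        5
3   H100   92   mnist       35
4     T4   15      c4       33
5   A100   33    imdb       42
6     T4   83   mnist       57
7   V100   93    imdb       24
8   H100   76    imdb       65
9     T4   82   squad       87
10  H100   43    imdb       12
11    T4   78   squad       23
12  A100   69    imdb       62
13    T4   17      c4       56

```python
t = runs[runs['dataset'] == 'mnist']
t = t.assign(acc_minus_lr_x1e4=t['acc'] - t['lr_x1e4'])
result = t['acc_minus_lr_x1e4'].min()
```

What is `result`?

26

filter rows where dataset == 'mnist':
    gpu  acc dataset  lr_x1e4
3  H100   92   mnist       35
6    T4   83   mnist       57
add column acc_minus_lr_x1e4 = t['acc'] - t['lr_x1e4']:
    gpu  acc dataset  lr_x1e4  acc_minus_lr_x1e4
3  H100   92   mnist       35                 57
6    T4   83   mnist       57                 26
Hence 26.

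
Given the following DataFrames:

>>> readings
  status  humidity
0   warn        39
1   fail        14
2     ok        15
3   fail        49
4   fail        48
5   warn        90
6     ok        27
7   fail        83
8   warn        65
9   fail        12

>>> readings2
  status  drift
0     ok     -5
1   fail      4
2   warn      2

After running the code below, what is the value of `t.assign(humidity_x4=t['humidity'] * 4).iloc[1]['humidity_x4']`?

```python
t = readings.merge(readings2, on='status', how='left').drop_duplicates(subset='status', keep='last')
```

260

merge on 'status' (how='left') → 10 rows:
  status  humidity  drift
0   warn        39      2
1   fail        14      4
2     ok        15     -5
3   fail        49      4
4   fail        48      4
5   warn        90      2
6     ok        27     -5
7   fail        83      4
8   warn        65      2
9   fail        12      4
drop duplicate status (keep=last):
  status  humidity  drift
6     ok        27     -5
8   warn        65      2
9   fail        12      4
add column humidity_x4 = t['humidity'] * 4:
  status  humidity  drift  humidity_x4
6     ok        27     -5          108
8   warn        65      2          260
9   fail        12      4           48
Finally, value at position 1, column 'humidity_x4' = 260.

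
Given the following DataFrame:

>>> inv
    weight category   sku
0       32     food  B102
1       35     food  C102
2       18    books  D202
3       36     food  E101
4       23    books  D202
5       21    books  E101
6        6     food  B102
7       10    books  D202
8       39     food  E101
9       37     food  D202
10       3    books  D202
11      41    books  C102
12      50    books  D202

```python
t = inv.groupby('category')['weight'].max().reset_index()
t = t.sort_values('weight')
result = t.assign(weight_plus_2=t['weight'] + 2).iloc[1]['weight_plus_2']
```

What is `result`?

group by category, max of weight:
category
books    50
food     39
Name: weight, dtype: int64
reset_index():
  category  weight
0    books      50
1     food      39
sort by weight:
  category  weight
1     food      39
0    books      50
add column weight_plus_2 = t['weight'] + 2:
  category  weight  weight_plus_2
1     food      39             41
0    books      50             52

52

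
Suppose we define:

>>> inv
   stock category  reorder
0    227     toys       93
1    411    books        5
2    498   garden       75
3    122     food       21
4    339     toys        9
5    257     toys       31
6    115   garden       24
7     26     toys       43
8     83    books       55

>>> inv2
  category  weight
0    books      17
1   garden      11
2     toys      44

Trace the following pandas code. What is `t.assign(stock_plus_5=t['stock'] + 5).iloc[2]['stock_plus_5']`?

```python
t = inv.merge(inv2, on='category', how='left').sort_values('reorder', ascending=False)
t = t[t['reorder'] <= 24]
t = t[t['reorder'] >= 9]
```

merge on 'category' (how='left') → 9 rows:
   stock category  reorder  weight
0    227     toys       93    44.0
1    411    books        5    17.0
2    498   garden       75    11.0
3    122     food       21     NaN
4    339     toys        9    44.0
5    257     toys       31    44.0
6    115   garden       24    11.0
7     26     toys       43    44.0
8     83    books       55    17.0
sort by reorder descending:
   stock category  reorder  weight
0    227     toys       93    44.0
2    498   garden       75    11.0
8     83    books       55    17.0
7     26     toys       43    44.0
5    257     toys       31    44.0
6    115   garden       24    11.0
3    122     food       21     NaN
4    339     toys        9    44.0
1    411    books        5    17.0
filter rows where reorder <= 24:
   stock category  reorder  weight
6    115   garden       24    11.0
3    122     food       21     NaN
4    339     toys        9    44.0
1    411    books        5    17.0
filter rows where reorder >= 9:
   stock category  reorder  weight
6    115   garden       24    11.0
3    122     food       21     NaN
4    339     toys        9    44.0
add column stock_plus_5 = t['stock'] + 5:
   stock category  reorder  weight  stock_plus_5
6    115   garden       24    11.0           120
3    122     food       21     NaN           127
4    339     toys        9    44.0           344
Finally, value at position 2, column 'stock_plus_5' = 344.

344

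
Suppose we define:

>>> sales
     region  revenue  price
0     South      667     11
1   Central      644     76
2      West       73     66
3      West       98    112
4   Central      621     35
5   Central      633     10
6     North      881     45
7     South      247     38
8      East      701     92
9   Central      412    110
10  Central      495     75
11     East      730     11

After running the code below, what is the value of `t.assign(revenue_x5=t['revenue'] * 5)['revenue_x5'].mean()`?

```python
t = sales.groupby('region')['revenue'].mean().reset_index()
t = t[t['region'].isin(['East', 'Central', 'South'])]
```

group by region, mean of revenue:
region
Central    561.0
East       715.5
North      881.0
South      457.0
West        85.5
Name: revenue, dtype: float64
reset_index():
    region  revenue
0  Central    561.0
1     East    715.5
2    North    881.0
3    South    457.0
4     West     85.5
filter rows where region in ['East', 'Central', 'South']:
    region  revenue
0  Central    561.0
1     East    715.5
3    South    457.0
add column revenue_x5 = t['revenue'] * 5:
    region  revenue  revenue_x5
0  Central    561.0      2805.0
1     East    715.5      3577.5
3    South    457.0      2285.0
Finally, mean of column 'revenue_x5' = 2889.16666667.

2889.16666667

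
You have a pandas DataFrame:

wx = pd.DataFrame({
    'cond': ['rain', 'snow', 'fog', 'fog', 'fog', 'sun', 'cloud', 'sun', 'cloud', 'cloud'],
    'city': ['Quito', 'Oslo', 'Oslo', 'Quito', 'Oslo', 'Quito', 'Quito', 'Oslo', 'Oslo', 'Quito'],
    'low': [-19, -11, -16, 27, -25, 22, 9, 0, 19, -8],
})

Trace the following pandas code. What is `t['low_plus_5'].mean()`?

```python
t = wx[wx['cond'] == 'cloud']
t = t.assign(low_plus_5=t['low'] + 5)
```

filter rows where cond == 'cloud':
    cond   city  low
6  cloud  Quito    9
8  cloud   Oslo   19
9  cloud  Quito   -8
add column low_plus_5 = t['low'] + 5:
    cond   city  low  low_plus_5
6  cloud  Quito    9          14
8  cloud   Oslo   19          24
9  cloud  Quito   -8          -3
The mean of column 'low_plus_5' is 11.6666666667.

11.6666666667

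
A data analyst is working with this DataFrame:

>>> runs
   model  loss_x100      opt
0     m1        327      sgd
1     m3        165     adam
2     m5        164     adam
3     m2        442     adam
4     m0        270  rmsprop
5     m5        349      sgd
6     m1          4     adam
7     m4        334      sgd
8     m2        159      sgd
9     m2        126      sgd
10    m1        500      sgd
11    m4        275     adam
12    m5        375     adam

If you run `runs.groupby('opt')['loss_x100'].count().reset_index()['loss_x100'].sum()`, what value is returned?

13

group by opt, count of loss_x100:
opt
adam       6
rmsprop    1
sgd        6
Name: loss_x100, dtype: int64
reset_index():
       opt  loss_x100
0     adam          6
1  rmsprop          1
2      sgd          6
So sum() = 13.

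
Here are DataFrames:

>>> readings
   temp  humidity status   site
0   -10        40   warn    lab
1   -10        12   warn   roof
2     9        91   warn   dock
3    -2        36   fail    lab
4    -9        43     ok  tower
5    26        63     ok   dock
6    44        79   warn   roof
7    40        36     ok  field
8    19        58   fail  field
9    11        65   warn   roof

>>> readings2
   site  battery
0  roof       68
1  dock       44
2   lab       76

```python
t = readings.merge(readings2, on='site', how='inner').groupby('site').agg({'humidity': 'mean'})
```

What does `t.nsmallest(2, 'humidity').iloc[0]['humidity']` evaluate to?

merge on 'site' (how='inner') → 7 rows:
   temp  humidity status  site  battery
0   -10        40   warn   lab       76
1   -10        12   warn  roof       68
2     9        91   warn  dock       44
3    -2        36   fail   lab       76
4    26        63     ok  dock       44
5    44        79   warn  roof       68
6    11        65   warn  roof       68
group by site, mean of humidity:
      humidity
site          
dock      77.0
lab       38.0
roof      52.0
take 2 rows with smallest humidity:
      humidity
site          
lab       38.0
roof      52.0
The value at position 0, column 'humidity' is 38.0.

38.0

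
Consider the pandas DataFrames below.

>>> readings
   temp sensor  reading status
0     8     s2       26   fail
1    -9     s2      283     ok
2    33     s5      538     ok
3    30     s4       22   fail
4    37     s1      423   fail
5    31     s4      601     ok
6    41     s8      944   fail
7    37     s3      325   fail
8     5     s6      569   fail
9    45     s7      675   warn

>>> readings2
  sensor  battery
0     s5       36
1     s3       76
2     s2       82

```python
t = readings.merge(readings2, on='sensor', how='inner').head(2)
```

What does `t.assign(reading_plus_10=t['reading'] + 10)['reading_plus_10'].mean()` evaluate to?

164.5

merge on 'sensor' (how='inner') → 4 rows:
   temp sensor  reading status  battery
0     8     s2       26   fail       82
1    -9     s2      283     ok       82
2    33     s5      538     ok       36
3    37     s3      325   fail       76
take first 2 rows:
   temp sensor  reading status  battery
0     8     s2       26   fail       82
1    -9     s2      283     ok       82
add column reading_plus_10 = t['reading'] + 10:
   temp sensor  reading status  battery  reading_plus_10
0     8     s2       26   fail       82               36
1    -9     s2      283     ok       82              293
Finally, mean of column 'reading_plus_10' = 164.5.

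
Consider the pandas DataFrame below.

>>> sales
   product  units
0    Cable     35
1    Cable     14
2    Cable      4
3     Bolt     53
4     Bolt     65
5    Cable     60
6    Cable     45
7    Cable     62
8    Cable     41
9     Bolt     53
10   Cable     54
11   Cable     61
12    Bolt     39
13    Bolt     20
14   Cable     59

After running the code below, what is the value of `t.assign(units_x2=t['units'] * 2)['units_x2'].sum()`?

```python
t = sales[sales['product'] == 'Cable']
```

870

filter rows where product == 'Cable':
   product  units
0    Cable     35
1    Cable     14
2    Cable      4
5    Cable     60
6    Cable     45
7    Cable     62
8    Cable     41
10   Cable     54
11   Cable     61
14   Cable     59
add column units_x2 = t['units'] * 2:
   product  units  units_x2
0    Cable     35        70
1    Cable     14        28
2    Cable      4         8
5    Cable     60       120
6    Cable     45        90
7    Cable     62       124
8    Cable     41        82
10   Cable     54       108
11   Cable     61       122
14   Cable     59       118
Reading off the sum of column 'units_x2', we get 870.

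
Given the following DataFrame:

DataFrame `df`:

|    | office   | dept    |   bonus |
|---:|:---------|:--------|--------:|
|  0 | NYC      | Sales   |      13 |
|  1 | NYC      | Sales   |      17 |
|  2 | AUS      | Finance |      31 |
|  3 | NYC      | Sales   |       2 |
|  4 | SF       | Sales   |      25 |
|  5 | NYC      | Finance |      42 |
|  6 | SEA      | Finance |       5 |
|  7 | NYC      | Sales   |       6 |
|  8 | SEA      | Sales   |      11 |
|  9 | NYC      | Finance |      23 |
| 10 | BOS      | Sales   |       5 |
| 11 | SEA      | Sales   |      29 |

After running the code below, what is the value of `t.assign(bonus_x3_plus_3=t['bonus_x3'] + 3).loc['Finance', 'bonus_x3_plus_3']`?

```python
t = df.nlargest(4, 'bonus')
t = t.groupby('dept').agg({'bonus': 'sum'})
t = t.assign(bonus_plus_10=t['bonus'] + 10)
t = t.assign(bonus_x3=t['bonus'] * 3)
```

222

take 4 rows with largest bonus:
   office     dept  bonus
5     NYC  Finance     42
2     AUS  Finance     31
11    SEA    Sales     29
4      SF    Sales     25
group by dept, sum of bonus:
         bonus
dept          
Finance     73
Sales       54
add column bonus_plus_10 = t['bonus'] + 10:
         bonus  bonus_plus_10
dept                         
Finance     73             83
Sales       54             64
add column bonus_x3 = t['bonus'] * 3:
         bonus  bonus_plus_10  bonus_x3
dept                                   
Finance     73             83       219
Sales       54             64       162
add column bonus_x3_plus_3 = t['bonus_x3'] + 3:
         bonus  bonus_plus_10  bonus_x3  bonus_x3_plus_3
dept                                                    
Finance     73             83       219              222
Sales       54             64       162              165
So loc['Finance', 'bonus_x3_plus_3'] = 222.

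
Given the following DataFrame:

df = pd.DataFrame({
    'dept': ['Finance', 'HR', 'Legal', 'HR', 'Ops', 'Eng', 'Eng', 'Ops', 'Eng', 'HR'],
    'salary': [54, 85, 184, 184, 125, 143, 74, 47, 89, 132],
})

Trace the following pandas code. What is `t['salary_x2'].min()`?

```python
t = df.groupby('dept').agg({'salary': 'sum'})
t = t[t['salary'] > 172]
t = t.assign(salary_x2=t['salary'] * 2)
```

368

group by dept, sum of salary:
         salary
dept           
Eng         306
Finance      54
HR          401
Legal       184
Ops         172
filter rows where salary > 172:
       salary
dept         
Eng       306
HR        401
Legal     184
add column salary_x2 = t['salary'] * 2:
       salary  salary_x2
dept                    
Eng       306        612
HR        401        802
Legal     184        368
Hence 368.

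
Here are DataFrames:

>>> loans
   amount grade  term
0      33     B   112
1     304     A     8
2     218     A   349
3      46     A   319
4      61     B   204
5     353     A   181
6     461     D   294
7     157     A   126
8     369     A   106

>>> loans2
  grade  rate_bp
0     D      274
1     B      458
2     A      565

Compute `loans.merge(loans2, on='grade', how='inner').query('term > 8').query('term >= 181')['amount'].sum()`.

merge on 'grade' (how='inner') → 9 rows:
   amount grade  term  rate_bp
0      33     B   112      458
1     304     A     8      565
2     218     A   349      565
3      46     A   319      565
4      61     B   204      458
5     353     A   181      565
6     461     D   294      274
7     157     A   126      565
8     369     A   106      565
filter rows where term > 8:
   amount grade  term  rate_bp
0      33     B   112      458
2     218     A   349      565
3      46     A   319      565
4      61     B   204      458
5     353     A   181      565
6     461     D   294      274
7     157     A   126      565
8     369     A   106      565
filter rows where term >= 181:
   amount grade  term  rate_bp
2     218     A   349      565
3      46     A   319      565
4      61     B   204      458
5     353     A   181      565
6     461     D   294      274
Hence 1139.

1139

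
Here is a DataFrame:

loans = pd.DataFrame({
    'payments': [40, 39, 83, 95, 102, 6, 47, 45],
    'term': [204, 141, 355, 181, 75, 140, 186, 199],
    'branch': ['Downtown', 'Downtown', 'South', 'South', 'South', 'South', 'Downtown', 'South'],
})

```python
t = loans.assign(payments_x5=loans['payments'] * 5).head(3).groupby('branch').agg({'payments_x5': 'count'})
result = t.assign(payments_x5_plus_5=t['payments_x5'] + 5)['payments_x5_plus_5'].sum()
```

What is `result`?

13

add column payments_x5 = loans['payments'] * 5:
   payments  term    branch  payments_x5
0        40   204  Downtown          200
1        39   141  Downtown          195
2        83   355     South          415
3        95   181     South          475
4       102    75     South          510
5         6   140     South           30
6        47   186  Downtown          235
7        45   199     South          225
take first 3 rows:
   payments  term    branch  payments_x5
0        40   204  Downtown          200
1        39   141  Downtown          195
2        83   355     South          415
group by branch, count of payments_x5:
          payments_x5
branch               
Downtown            2
South               1
add column payments_x5_plus_5 = t['payments_x5'] + 5:
          payments_x5  payments_x5_plus_5
branch                                   
Downtown            2                   7
South               1                   6
Reading off the sum of column 'payments_x5_plus_5', we get 13.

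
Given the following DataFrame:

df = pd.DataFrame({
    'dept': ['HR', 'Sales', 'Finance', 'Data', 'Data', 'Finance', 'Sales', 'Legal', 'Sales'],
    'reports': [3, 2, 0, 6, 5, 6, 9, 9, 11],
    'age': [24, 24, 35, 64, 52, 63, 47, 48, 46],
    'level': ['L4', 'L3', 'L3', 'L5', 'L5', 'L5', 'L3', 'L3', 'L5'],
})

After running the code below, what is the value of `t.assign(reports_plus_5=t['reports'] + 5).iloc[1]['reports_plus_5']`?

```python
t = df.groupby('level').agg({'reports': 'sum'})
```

group by level, sum of reports:
       reports
level         
L3          20
L4           3
L5          28
add column reports_plus_5 = t['reports'] + 5:
       reports  reports_plus_5
level                         
L3          20              25
L4           3               8
L5          28              33

8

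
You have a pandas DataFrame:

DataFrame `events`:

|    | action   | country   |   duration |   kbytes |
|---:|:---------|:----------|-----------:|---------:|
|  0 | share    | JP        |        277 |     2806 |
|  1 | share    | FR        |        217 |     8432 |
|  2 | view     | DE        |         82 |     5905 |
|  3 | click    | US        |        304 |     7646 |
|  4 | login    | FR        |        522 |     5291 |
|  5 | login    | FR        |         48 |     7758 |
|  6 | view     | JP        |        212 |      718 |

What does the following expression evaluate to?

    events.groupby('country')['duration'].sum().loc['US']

group by country, sum of duration:
country
DE     82
FR    787
JP    489
US    304
Name: duration, dtype: int64
The value at index 'US' is 304.

304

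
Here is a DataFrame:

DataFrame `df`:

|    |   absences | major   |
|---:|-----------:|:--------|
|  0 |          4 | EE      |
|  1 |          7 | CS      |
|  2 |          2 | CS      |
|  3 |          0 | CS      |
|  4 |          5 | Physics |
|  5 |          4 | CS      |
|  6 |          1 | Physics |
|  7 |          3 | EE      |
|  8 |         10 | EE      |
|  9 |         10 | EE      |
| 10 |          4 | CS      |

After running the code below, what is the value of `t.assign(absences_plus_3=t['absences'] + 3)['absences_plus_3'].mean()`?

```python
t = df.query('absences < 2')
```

3.5

filter rows where absences < 2:
   absences    major
3         0       CS
6         1  Physics
add column absences_plus_3 = t['absences'] + 3:
   absences    major  absences_plus_3
3         0       CS                3
6         1  Physics                4
The mean of column 'absences_plus_3' is 3.5.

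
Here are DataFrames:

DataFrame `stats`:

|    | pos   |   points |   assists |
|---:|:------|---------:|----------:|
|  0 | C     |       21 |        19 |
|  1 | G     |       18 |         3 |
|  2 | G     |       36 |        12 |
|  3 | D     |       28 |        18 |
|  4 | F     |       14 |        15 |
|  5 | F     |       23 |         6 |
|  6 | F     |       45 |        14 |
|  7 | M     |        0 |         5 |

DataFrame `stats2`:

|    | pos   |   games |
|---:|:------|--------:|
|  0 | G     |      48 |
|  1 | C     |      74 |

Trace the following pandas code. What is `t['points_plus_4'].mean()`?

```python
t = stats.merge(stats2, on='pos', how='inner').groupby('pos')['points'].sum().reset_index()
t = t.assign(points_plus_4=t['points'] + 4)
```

merge on 'pos' (how='inner') → 3 rows:
  pos  points  assists  games
0   C      21       19     74
1   G      18        3     48
2   G      36       12     48
group by pos, sum of points:
pos
C    21
G    54
Name: points, dtype: int64
reset_index():
  pos  points
0   C      21
1   G      54
add column points_plus_4 = t['points'] + 4:
  pos  points  points_plus_4
0   C      21             25
1   G      54             58
Then the mean of column 'points_plus_4': 41.5

41.5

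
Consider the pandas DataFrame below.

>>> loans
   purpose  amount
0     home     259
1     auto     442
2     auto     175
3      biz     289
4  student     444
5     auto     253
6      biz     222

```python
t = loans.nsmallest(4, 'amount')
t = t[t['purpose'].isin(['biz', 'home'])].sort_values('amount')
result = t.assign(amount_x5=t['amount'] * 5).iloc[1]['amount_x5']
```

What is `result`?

1295

take 4 rows with smallest amount:
  purpose  amount
2    auto     175
6     biz     222
5    auto     253
0    home     259
filter rows where purpose in ['biz', 'home']:
  purpose  amount
6     biz     222
0    home     259
sort by amount:
  purpose  amount
6     biz     222
0    home     259
add column amount_x5 = t['amount'] * 5:
  purpose  amount  amount_x5
6     biz     222       1110
0    home     259       1295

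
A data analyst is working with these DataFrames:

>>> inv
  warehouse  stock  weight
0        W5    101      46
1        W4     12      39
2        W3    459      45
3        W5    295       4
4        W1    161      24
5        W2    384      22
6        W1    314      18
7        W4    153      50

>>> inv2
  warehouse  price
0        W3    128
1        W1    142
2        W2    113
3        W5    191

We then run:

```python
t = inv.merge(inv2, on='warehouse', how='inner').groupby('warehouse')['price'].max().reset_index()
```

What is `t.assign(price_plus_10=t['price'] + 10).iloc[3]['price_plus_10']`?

201

merge on 'warehouse' (how='inner') → 6 rows:
  warehouse  stock  weight  price
0        W5    101      46    191
1        W3    459      45    128
2        W5    295       4    191
3        W1    161      24    142
4        W2    384      22    113
5        W1    314      18    142
group by warehouse, max of price:
warehouse
W1    142
W2    113
W3    128
W5    191
Name: price, dtype: int64
reset_index():
  warehouse  price
0        W1    142
1        W2    113
2        W3    128
3        W5    191
add column price_plus_10 = t['price'] + 10:
  warehouse  price  price_plus_10
0        W1    142            152
1        W2    113            123
2        W3    128            138
3        W5    191            201
Then the value at position 3, column 'price_plus_10': 201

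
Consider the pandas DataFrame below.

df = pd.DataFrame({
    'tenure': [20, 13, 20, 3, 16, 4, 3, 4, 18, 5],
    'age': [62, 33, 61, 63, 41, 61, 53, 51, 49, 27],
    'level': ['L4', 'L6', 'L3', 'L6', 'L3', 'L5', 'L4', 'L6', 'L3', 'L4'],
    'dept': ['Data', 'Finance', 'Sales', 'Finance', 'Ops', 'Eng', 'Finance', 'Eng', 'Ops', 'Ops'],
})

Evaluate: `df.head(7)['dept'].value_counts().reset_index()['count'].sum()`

take first 7 rows:
   tenure  age level     dept
0      20   62    L4     Data
1      13   33    L6  Finance
2      20   61    L3    Sales
3       3   63    L6  Finance
4      16   41    L3      Ops
5       4   61    L5      Eng
6       3   53    L4  Finance
value_counts of dept:
dept
Finance    3
Data       1
Sales      1
Ops        1
Eng        1
Name: count, dtype: int64
reset_index():
      dept  count
0  Finance      3
1     Data      1
2    Sales      1
3      Ops      1
4      Eng      1
Taking the sum of column 'count' gives 7.

7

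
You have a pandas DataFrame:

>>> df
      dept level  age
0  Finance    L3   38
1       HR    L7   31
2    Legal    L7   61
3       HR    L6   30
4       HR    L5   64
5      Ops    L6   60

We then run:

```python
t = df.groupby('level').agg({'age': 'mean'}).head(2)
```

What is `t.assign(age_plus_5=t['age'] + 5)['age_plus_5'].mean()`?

group by level, mean of age:
        age
level      
L3     38.0
L5     64.0
L6     45.0
L7     46.0
take first 2 rows:
        age
level      
L3     38.0
L5     64.0
add column age_plus_5 = t['age'] + 5:
        age  age_plus_5
level                  
L3     38.0        43.0
L5     64.0        69.0

56.0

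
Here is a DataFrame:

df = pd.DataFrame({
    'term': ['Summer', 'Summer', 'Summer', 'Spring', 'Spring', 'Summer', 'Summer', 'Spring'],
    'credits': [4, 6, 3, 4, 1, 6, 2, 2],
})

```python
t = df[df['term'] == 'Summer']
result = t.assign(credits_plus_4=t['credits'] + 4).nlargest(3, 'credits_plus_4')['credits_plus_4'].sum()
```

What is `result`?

28

filter rows where term == 'Summer':
     term  credits
0  Summer        4
1  Summer        6
2  Summer        3
5  Summer        6
6  Summer        2
add column credits_plus_4 = t['credits'] + 4:
     term  credits  credits_plus_4
0  Summer        4               8
1  Summer        6              10
2  Summer        3               7
5  Summer        6              10
6  Summer        2               6
take 3 rows with largest credits_plus_4:
     term  credits  credits_plus_4
1  Summer        6              10
5  Summer        6              10
0  Summer        4               8
The sum of column 'credits_plus_4' is 28.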